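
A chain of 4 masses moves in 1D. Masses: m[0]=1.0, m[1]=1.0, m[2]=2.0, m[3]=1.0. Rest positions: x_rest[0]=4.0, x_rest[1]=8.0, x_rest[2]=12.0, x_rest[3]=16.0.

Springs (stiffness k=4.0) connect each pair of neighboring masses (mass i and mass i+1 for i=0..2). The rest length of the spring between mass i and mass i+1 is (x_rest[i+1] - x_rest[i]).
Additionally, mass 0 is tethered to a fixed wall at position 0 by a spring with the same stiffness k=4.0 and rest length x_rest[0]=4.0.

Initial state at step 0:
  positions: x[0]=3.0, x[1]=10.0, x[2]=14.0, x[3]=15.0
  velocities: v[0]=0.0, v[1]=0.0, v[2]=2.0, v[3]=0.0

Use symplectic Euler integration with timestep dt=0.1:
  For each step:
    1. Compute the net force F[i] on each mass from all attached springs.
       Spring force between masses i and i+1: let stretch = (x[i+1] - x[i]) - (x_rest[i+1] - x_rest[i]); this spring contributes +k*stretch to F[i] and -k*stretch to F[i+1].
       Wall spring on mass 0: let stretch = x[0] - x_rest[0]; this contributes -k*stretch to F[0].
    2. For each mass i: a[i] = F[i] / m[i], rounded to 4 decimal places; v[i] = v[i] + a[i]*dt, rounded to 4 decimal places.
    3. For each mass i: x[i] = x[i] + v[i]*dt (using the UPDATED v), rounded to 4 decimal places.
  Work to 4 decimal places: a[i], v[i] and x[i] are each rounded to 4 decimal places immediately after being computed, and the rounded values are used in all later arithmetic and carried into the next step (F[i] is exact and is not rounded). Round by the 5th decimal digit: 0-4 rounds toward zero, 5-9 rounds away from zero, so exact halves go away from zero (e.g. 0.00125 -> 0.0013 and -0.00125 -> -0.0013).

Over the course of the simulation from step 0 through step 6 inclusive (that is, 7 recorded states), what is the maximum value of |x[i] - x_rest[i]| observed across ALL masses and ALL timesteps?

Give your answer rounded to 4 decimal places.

Step 0: x=[3.0000 10.0000 14.0000 15.0000] v=[0.0000 0.0000 2.0000 0.0000]
Step 1: x=[3.1600 9.8800 14.1400 15.1200] v=[1.6000 -1.2000 1.4000 1.2000]
Step 2: x=[3.4624 9.6616 14.2144 15.3608] v=[3.0240 -2.1840 0.7440 2.4080]
Step 3: x=[3.8743 9.3773 14.2207 15.7157] v=[4.1187 -2.8426 0.0627 3.5494]
Step 4: x=[4.3513 9.0667 14.1600 16.1708] v=[4.7702 -3.1064 -0.6070 4.5514]
Step 5: x=[4.8429 8.7712 14.0377 16.7055] v=[4.9158 -2.9552 -1.2235 5.3471]
Step 6: x=[5.2979 8.5292 13.8634 17.2935] v=[4.5500 -2.4199 -1.7432 5.8800]
Max displacement = 2.2207

Answer: 2.2207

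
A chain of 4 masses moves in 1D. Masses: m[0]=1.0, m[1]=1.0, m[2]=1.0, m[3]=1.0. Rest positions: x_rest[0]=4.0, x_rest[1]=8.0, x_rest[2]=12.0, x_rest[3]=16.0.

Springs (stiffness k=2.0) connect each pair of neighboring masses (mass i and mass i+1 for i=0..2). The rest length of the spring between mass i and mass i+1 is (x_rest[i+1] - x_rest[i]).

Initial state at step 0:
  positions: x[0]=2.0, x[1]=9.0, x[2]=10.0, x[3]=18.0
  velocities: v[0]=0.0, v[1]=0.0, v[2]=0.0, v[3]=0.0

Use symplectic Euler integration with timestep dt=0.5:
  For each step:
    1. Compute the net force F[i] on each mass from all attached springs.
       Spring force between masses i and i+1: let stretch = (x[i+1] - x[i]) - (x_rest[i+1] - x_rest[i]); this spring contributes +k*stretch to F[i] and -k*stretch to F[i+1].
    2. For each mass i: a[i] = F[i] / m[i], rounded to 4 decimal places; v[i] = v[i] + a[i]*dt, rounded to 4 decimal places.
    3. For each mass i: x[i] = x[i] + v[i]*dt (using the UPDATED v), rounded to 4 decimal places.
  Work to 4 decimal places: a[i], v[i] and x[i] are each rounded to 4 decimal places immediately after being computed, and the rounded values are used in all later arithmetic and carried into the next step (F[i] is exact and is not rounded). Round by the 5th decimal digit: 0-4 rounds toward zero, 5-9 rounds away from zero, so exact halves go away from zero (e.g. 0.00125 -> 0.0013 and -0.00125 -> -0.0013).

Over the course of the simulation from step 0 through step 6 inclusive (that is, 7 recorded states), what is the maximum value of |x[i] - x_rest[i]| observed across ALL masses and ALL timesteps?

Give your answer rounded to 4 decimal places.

Step 0: x=[2.0000 9.0000 10.0000 18.0000] v=[0.0000 0.0000 0.0000 0.0000]
Step 1: x=[3.5000 6.0000 13.5000 16.0000] v=[3.0000 -6.0000 7.0000 -4.0000]
Step 2: x=[4.2500 5.5000 14.5000 14.7500] v=[1.5000 -1.0000 2.0000 -2.5000]
Step 3: x=[3.6250 8.8750 11.1250 15.3750] v=[-1.2500 6.7500 -6.7500 1.2500]
Step 4: x=[3.6250 10.7500 8.7500 15.8750] v=[0.0000 3.7500 -4.7500 1.0000]
Step 5: x=[5.1875 8.0625 10.9375 14.8125] v=[3.1250 -5.3750 4.3750 -2.1250]
Step 6: x=[6.1875 5.3750 13.6250 13.8125] v=[2.0000 -5.3750 5.3750 -2.0000]
Max displacement = 3.2500

Answer: 3.2500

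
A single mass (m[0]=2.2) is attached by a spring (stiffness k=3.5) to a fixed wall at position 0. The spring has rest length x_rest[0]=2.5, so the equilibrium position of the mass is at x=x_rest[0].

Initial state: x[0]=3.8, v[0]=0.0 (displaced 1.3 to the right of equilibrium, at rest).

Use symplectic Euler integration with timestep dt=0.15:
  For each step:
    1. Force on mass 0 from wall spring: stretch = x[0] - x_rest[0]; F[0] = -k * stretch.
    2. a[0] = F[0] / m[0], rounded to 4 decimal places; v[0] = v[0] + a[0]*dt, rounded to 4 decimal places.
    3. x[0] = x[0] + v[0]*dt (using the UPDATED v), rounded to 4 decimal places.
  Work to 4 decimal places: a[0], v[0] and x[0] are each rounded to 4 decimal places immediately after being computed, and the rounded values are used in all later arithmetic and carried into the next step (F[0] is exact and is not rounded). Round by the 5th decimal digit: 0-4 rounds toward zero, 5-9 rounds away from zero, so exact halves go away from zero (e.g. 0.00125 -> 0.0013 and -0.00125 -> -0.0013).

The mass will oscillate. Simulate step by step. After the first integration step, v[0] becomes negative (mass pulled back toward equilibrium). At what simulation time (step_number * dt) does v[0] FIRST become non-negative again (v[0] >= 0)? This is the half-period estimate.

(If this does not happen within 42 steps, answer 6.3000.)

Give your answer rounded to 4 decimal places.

Step 0: x=[3.8000] v=[0.0000]
Step 1: x=[3.7535] v=[-0.3102]
Step 2: x=[3.6621] v=[-0.6093]
Step 3: x=[3.5291] v=[-0.8866]
Step 4: x=[3.3593] v=[-1.1322]
Step 5: x=[3.1587] v=[-1.3373]
Step 6: x=[2.9345] v=[-1.4945]
Step 7: x=[2.6948] v=[-1.5982]
Step 8: x=[2.4481] v=[-1.6447]
Step 9: x=[2.2033] v=[-1.6323]
Step 10: x=[1.9691] v=[-1.5615]
Step 11: x=[1.7539] v=[-1.4348]
Step 12: x=[1.5654] v=[-1.2568]
Step 13: x=[1.4103] v=[-1.0338]
Step 14: x=[1.2942] v=[-0.7738]
Step 15: x=[1.2213] v=[-0.4861]
Step 16: x=[1.1942] v=[-0.1810]
Step 17: x=[1.2138] v=[0.1306]
First v>=0 after going negative at step 17, time=2.5500

Answer: 2.5500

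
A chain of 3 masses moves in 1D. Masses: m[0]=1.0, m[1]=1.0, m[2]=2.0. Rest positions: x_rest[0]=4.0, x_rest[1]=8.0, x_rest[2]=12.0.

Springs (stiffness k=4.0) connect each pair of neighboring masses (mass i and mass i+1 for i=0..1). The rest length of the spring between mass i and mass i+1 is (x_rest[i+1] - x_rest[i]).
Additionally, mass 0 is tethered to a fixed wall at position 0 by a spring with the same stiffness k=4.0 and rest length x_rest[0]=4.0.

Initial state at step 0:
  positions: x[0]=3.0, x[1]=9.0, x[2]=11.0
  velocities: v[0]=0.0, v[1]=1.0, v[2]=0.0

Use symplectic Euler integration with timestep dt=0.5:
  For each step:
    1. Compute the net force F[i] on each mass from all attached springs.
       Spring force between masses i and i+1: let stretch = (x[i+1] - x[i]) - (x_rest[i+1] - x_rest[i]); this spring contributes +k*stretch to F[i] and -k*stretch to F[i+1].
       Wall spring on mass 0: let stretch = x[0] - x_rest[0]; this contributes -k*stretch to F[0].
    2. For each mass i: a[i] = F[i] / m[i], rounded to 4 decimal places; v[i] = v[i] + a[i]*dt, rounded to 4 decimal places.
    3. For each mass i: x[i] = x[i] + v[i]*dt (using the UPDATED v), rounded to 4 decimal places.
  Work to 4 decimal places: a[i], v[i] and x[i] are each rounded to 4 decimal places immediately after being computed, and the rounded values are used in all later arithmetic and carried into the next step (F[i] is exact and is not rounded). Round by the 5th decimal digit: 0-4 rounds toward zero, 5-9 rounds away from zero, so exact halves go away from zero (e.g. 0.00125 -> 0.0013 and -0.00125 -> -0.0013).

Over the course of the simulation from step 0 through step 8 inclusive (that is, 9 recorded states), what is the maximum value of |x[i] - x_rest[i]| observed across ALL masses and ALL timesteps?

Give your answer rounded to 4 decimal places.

Step 0: x=[3.0000 9.0000 11.0000] v=[0.0000 1.0000 0.0000]
Step 1: x=[6.0000 5.5000 12.0000] v=[6.0000 -7.0000 2.0000]
Step 2: x=[2.5000 9.0000 11.7500] v=[-7.0000 7.0000 -0.5000]
Step 3: x=[3.0000 8.7500 12.1250] v=[1.0000 -0.5000 0.7500]
Step 4: x=[6.2500 6.1250 12.8125] v=[6.5000 -5.2500 1.3750]
Step 5: x=[3.1250 10.3125 12.1563] v=[-6.2500 8.3750 -1.3125]
Step 6: x=[4.0625 9.1563 12.5782] v=[1.8750 -2.3124 0.8437]
Step 7: x=[6.0313 6.3282 13.2891] v=[3.9376 -5.6562 1.4218]
Step 8: x=[2.2657 10.1641 12.5196] v=[-7.5312 7.6718 -1.5391]
Max displacement = 2.5000

Answer: 2.5000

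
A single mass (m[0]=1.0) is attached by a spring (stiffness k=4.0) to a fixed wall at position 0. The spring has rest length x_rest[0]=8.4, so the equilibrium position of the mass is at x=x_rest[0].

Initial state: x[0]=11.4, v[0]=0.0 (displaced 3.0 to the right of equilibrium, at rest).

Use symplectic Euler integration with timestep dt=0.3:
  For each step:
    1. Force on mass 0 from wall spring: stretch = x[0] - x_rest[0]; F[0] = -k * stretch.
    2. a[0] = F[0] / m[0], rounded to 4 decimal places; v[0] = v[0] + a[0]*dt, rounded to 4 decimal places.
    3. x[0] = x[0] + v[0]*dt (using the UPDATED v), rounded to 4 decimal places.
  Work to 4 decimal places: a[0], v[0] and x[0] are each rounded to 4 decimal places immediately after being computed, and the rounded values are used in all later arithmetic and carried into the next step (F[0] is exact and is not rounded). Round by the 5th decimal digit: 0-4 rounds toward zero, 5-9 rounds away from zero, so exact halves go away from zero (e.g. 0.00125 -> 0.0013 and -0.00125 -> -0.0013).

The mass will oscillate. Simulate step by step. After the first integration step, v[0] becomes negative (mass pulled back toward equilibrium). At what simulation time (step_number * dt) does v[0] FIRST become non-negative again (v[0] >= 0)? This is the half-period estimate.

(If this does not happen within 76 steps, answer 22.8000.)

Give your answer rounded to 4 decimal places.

Step 0: x=[11.4000] v=[0.0000]
Step 1: x=[10.3200] v=[-3.6000]
Step 2: x=[8.5488] v=[-5.9040]
Step 3: x=[6.7240] v=[-6.0826]
Step 4: x=[5.5026] v=[-4.0714]
Step 5: x=[5.3243] v=[-0.5945]
Step 6: x=[6.2532] v=[3.0963]
First v>=0 after going negative at step 6, time=1.8000

Answer: 1.8000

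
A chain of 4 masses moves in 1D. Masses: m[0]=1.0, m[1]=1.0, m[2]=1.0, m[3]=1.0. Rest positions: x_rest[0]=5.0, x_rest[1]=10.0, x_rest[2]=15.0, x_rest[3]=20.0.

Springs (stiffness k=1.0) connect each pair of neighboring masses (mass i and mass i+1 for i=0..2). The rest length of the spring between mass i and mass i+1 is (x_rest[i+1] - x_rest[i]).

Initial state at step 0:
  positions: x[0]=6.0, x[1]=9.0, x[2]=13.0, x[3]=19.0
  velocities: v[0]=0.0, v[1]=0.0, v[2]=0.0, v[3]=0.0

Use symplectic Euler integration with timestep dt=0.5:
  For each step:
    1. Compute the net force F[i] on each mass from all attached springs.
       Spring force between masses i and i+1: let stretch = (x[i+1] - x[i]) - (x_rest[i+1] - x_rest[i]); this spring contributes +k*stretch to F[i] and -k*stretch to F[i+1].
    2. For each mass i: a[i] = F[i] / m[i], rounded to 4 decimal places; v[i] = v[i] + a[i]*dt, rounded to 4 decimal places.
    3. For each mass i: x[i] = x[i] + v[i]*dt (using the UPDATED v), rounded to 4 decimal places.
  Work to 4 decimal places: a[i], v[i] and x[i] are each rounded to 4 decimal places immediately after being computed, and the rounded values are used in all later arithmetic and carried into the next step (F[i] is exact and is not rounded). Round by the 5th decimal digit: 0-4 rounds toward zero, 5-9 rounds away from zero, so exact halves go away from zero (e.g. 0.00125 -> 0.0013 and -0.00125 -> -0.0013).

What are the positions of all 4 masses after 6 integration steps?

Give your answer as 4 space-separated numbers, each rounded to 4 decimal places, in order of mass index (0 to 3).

Step 0: x=[6.0000 9.0000 13.0000 19.0000] v=[0.0000 0.0000 0.0000 0.0000]
Step 1: x=[5.5000 9.2500 13.5000 18.7500] v=[-1.0000 0.5000 1.0000 -0.5000]
Step 2: x=[4.6875 9.6250 14.2500 18.4375] v=[-1.6250 0.7500 1.5000 -0.6250]
Step 3: x=[3.8594 9.9219 14.8907 18.3281] v=[-1.6563 0.5938 1.2813 -0.2188]
Step 4: x=[3.2969 9.9454 15.1485 18.6094] v=[-1.1251 0.0470 0.5156 0.5625]
Step 5: x=[3.1465 9.6076 14.9708 19.2755] v=[-0.3009 -0.6757 -0.3555 1.3321]
Step 6: x=[3.3614 8.9953 14.5284 20.1154] v=[0.4297 -1.2247 -0.8848 1.6798]

Answer: 3.3614 8.9953 14.5284 20.1154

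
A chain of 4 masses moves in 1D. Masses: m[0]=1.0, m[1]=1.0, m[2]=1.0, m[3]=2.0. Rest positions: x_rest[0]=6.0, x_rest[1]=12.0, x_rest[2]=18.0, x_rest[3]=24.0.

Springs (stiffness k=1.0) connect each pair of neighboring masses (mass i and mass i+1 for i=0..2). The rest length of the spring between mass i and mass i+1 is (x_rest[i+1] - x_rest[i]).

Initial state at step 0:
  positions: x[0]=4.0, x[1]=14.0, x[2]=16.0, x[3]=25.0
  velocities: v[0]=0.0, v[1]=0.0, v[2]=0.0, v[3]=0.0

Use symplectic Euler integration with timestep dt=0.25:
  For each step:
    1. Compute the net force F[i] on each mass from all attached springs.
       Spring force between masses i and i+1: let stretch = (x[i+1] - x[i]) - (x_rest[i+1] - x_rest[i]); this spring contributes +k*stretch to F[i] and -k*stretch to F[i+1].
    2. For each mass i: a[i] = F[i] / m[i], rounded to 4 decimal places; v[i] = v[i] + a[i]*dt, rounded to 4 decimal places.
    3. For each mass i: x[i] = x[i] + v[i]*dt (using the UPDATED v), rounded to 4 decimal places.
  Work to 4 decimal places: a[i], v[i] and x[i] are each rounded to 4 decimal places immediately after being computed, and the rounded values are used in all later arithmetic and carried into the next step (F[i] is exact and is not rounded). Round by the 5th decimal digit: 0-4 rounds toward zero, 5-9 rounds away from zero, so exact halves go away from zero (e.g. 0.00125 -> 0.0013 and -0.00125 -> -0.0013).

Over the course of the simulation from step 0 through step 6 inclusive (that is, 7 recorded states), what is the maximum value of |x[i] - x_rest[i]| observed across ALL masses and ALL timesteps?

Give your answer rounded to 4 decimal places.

Step 0: x=[4.0000 14.0000 16.0000 25.0000] v=[0.0000 0.0000 0.0000 0.0000]
Step 1: x=[4.2500 13.5000 16.4375 24.9063] v=[1.0000 -2.0000 1.7500 -0.3750]
Step 2: x=[4.7031 12.6055 17.2207 24.7354] v=[1.8125 -3.5781 3.1328 -0.6836]
Step 3: x=[5.2751 11.5055 18.1851 24.5172] v=[2.2881 -4.3999 3.8577 -0.8730]
Step 4: x=[5.8615 10.4336 19.1278 24.2886] v=[2.3457 -4.2876 3.7708 -0.9145]
Step 5: x=[6.3587 9.6193 19.8497 24.0862] v=[1.9887 -3.2571 2.8875 -0.8096]
Step 6: x=[6.6847 9.2406 20.1970 23.9389] v=[1.3039 -1.5147 1.3890 -0.5892]
Max displacement = 2.7594

Answer: 2.7594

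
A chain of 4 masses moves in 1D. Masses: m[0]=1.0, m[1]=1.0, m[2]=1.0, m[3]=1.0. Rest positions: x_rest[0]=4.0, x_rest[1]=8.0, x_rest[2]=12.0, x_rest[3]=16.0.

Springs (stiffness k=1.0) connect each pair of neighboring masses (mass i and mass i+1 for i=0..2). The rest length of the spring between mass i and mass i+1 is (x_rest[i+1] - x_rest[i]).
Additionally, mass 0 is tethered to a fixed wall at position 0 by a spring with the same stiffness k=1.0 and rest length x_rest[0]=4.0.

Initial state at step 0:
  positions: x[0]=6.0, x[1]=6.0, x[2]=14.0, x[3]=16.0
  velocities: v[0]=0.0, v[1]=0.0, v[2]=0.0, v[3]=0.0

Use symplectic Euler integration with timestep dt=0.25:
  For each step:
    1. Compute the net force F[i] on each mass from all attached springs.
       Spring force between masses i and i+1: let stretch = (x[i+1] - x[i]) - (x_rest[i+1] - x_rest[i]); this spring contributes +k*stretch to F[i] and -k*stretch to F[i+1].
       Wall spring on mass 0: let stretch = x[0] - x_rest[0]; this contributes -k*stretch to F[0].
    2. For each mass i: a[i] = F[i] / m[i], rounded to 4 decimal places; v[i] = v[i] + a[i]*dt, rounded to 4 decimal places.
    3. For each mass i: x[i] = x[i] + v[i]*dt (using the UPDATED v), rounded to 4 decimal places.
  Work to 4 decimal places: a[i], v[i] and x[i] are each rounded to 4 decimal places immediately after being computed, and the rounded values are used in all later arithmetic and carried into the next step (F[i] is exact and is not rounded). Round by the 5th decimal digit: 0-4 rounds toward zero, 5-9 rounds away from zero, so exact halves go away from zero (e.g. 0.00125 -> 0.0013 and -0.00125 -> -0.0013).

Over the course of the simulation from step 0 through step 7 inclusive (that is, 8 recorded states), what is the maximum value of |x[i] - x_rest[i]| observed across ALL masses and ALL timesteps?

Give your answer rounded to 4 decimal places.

Step 0: x=[6.0000 6.0000 14.0000 16.0000] v=[0.0000 0.0000 0.0000 0.0000]
Step 1: x=[5.6250 6.5000 13.6250 16.1250] v=[-1.5000 2.0000 -1.5000 0.5000]
Step 2: x=[4.9531 7.3906 12.9609 16.3438] v=[-2.6875 3.5625 -2.6563 0.8750]
Step 3: x=[4.1240 8.4770 12.1601 16.6011] v=[-3.3164 4.3457 -3.2032 1.0293]
Step 4: x=[3.3092 9.5216 11.4067 16.8309] v=[-3.2592 4.1782 -3.0137 0.9191]
Step 5: x=[2.6759 10.2957 10.8745 16.9717] v=[-2.5334 3.0964 -2.1289 0.5631]
Step 6: x=[2.3516 10.6298 10.6872 16.9814] v=[-1.2974 1.3362 -0.7493 0.0388]
Step 7: x=[2.3977 10.4501 10.8897 16.8477] v=[0.1843 -0.7190 0.8099 -0.5348]
Max displacement = 2.6298

Answer: 2.6298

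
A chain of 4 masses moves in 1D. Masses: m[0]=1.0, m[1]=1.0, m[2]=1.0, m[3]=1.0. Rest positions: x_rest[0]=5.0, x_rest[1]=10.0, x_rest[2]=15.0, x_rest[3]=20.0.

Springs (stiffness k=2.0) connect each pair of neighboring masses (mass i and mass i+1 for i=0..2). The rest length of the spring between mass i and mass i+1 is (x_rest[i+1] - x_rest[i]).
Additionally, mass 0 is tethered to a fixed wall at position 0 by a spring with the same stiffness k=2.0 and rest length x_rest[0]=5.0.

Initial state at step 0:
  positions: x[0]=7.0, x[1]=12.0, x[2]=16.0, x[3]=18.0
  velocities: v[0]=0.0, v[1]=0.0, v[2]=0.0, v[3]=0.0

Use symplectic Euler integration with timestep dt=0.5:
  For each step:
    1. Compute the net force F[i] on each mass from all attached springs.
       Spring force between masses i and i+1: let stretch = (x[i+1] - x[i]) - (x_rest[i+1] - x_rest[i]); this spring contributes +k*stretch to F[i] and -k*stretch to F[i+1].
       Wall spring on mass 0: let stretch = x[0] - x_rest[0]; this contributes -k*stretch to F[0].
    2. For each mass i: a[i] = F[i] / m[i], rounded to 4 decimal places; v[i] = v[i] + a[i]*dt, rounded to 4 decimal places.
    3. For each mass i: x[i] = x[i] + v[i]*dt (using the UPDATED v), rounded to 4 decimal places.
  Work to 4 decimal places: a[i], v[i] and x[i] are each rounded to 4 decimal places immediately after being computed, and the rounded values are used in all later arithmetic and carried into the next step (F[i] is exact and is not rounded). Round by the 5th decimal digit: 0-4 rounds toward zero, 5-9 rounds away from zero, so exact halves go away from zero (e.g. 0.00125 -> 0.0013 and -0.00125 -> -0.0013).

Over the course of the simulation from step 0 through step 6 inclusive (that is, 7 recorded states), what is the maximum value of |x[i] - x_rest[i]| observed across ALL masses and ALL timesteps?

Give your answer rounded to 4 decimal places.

Answer: 2.4375

Derivation:
Step 0: x=[7.0000 12.0000 16.0000 18.0000] v=[0.0000 0.0000 0.0000 0.0000]
Step 1: x=[6.0000 11.5000 15.0000 19.5000] v=[-2.0000 -1.0000 -2.0000 3.0000]
Step 2: x=[4.7500 10.0000 14.5000 21.2500] v=[-2.5000 -3.0000 -1.0000 3.5000]
Step 3: x=[3.7500 8.1250 15.1250 22.1250] v=[-2.0000 -3.7500 1.2500 1.7500]
Step 4: x=[3.0625 7.5625 15.7500 22.0000] v=[-1.3750 -1.1250 1.2500 -0.2500]
Step 5: x=[3.0938 8.8438 15.4063 21.2500] v=[0.0625 2.5625 -0.6875 -1.5000]
Step 6: x=[4.4532 10.5313 14.7032 20.0782] v=[2.7187 3.3750 -1.4063 -2.3437]
Max displacement = 2.4375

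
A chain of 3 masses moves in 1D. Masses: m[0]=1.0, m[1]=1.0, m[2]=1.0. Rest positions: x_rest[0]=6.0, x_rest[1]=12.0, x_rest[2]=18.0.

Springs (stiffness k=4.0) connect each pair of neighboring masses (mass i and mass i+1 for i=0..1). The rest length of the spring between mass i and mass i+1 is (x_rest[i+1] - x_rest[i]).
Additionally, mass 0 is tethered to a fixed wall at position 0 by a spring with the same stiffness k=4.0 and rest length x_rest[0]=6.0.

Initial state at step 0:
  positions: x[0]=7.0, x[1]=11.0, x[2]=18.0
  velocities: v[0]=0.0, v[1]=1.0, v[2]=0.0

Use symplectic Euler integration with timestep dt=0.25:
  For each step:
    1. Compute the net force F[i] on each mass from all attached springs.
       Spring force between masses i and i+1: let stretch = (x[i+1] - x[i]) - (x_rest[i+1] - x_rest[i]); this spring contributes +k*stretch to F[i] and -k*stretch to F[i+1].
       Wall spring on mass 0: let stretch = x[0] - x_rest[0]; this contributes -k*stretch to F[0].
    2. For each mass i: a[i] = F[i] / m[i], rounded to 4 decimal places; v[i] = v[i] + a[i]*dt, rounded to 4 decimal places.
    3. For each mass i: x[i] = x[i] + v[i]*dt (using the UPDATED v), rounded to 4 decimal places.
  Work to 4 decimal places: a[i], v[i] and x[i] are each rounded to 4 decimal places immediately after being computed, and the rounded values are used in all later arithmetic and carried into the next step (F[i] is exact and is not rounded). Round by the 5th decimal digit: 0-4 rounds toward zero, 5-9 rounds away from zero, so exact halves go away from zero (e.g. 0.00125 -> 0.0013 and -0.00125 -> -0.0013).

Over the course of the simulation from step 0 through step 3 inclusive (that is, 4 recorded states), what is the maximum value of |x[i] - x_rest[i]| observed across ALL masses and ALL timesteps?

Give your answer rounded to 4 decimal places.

Step 0: x=[7.0000 11.0000 18.0000] v=[0.0000 1.0000 0.0000]
Step 1: x=[6.2500 12.0000 17.7500] v=[-3.0000 4.0000 -1.0000]
Step 2: x=[5.3750 13.0000 17.5625] v=[-3.5000 4.0000 -0.7500]
Step 3: x=[5.0625 13.2344 17.7344] v=[-1.2500 0.9375 0.6875]
Max displacement = 1.2344

Answer: 1.2344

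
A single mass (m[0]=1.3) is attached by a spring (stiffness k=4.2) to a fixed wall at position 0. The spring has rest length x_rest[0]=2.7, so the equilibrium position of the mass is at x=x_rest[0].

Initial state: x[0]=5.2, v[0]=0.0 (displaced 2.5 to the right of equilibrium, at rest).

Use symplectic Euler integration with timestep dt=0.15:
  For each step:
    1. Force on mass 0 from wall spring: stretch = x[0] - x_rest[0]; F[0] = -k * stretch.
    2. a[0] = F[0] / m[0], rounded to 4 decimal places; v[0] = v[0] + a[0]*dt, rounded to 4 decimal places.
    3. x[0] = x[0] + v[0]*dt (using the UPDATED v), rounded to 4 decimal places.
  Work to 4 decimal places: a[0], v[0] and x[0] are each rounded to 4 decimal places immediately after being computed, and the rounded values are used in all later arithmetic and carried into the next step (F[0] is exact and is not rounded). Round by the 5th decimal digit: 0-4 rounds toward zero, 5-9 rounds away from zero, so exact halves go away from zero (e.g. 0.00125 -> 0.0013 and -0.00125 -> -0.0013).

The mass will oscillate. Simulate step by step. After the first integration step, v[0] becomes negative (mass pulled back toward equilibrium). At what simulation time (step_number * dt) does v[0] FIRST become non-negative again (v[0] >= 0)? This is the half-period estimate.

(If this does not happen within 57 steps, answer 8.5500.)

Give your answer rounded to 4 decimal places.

Answer: 1.8000

Derivation:
Step 0: x=[5.2000] v=[0.0000]
Step 1: x=[5.0183] v=[-1.2115]
Step 2: x=[4.6681] v=[-2.3350]
Step 3: x=[4.1748] v=[-3.2888]
Step 4: x=[3.5743] v=[-4.0035]
Step 5: x=[2.9102] v=[-4.4272]
Step 6: x=[2.2308] v=[-4.5291]
Step 7: x=[1.5855] v=[-4.3017]
Step 8: x=[1.0213] v=[-3.7616]
Step 9: x=[0.5791] v=[-2.9481]
Step 10: x=[0.2911] v=[-1.9203]
Step 11: x=[0.1782] v=[-0.7529]
Step 12: x=[0.2486] v=[0.4692]
First v>=0 after going negative at step 12, time=1.8000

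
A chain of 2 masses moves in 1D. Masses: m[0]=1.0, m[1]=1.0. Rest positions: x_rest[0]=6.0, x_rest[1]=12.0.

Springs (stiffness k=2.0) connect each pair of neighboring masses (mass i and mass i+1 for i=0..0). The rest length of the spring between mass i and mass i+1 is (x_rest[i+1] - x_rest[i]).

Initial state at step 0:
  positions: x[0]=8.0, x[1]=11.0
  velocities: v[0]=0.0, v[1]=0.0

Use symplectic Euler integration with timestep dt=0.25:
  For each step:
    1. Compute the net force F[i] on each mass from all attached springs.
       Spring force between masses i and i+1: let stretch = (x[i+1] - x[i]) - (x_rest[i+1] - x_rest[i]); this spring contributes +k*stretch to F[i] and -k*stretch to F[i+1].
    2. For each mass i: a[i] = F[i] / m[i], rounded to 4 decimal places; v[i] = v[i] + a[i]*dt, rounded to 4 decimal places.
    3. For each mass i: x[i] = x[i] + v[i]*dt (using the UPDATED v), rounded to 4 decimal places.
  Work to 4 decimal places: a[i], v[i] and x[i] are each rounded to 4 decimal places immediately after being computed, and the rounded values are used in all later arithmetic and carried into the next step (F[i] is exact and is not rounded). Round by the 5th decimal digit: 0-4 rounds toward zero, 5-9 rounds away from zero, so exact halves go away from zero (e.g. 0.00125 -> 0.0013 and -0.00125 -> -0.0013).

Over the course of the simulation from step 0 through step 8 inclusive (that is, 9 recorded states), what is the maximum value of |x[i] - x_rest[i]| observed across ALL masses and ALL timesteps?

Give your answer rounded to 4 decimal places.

Step 0: x=[8.0000 11.0000] v=[0.0000 0.0000]
Step 1: x=[7.6250 11.3750] v=[-1.5000 1.5000]
Step 2: x=[6.9688 12.0313] v=[-2.6250 2.6250]
Step 3: x=[6.1954 12.8048] v=[-3.0938 3.0938]
Step 4: x=[5.4981 13.5021] v=[-2.7891 2.7891]
Step 5: x=[5.0513 13.9489] v=[-1.7871 1.7871]
Step 6: x=[4.9667 14.0335] v=[-0.3383 0.3383]
Step 7: x=[5.2655 13.7347] v=[1.1951 -1.1951]
Step 8: x=[5.8729 13.1273] v=[2.4297 -2.4297]
Max displacement = 2.0335

Answer: 2.0335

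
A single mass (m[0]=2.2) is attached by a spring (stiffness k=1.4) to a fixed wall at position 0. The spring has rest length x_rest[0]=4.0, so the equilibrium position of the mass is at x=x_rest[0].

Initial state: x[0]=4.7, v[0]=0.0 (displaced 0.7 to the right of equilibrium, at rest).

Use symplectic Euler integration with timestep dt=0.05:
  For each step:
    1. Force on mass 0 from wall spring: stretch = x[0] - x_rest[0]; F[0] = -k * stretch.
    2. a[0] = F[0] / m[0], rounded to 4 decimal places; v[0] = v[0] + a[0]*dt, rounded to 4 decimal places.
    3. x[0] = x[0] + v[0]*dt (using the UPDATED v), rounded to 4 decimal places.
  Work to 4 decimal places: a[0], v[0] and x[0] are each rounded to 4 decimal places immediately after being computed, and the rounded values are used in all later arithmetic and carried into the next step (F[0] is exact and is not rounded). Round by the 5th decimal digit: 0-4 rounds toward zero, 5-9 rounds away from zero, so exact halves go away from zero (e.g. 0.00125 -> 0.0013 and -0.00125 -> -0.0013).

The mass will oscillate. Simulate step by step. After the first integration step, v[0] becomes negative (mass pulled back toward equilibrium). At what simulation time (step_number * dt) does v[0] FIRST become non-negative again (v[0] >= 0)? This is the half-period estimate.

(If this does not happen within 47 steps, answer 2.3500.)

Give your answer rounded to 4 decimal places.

Answer: 2.3500

Derivation:
Step 0: x=[4.7000] v=[0.0000]
Step 1: x=[4.6989] v=[-0.0223]
Step 2: x=[4.6967] v=[-0.0445]
Step 3: x=[4.6934] v=[-0.0667]
Step 4: x=[4.6890] v=[-0.0888]
Step 5: x=[4.6835] v=[-0.1107]
Step 6: x=[4.6769] v=[-0.1325]
Step 7: x=[4.6692] v=[-0.1540]
Step 8: x=[4.6604] v=[-0.1753]
Step 9: x=[4.6506] v=[-0.1963]
Step 10: x=[4.6398] v=[-0.2170]
Step 11: x=[4.6279] v=[-0.2374]
Step 12: x=[4.6150] v=[-0.2574]
Step 13: x=[4.6012] v=[-0.2770]
Step 14: x=[4.5864] v=[-0.2961]
Step 15: x=[4.5707] v=[-0.3148]
Step 16: x=[4.5541] v=[-0.3330]
Step 17: x=[4.5366] v=[-0.3506]
Step 18: x=[4.5182] v=[-0.3677]
Step 19: x=[4.4990] v=[-0.3842]
Step 20: x=[4.4790] v=[-0.4001]
Step 21: x=[4.4582] v=[-0.4153]
Step 22: x=[4.4367] v=[-0.4299]
Step 23: x=[4.4145] v=[-0.4438]
Step 24: x=[4.3917] v=[-0.4570]
Step 25: x=[4.3682] v=[-0.4695]
Step 26: x=[4.3441] v=[-0.4812]
Step 27: x=[4.3195] v=[-0.4922]
Step 28: x=[4.2944] v=[-0.5024]
Step 29: x=[4.2688] v=[-0.5118]
Step 30: x=[4.2428] v=[-0.5204]
Step 31: x=[4.2164] v=[-0.5281]
Step 32: x=[4.1897] v=[-0.5350]
Step 33: x=[4.1627] v=[-0.5410]
Step 34: x=[4.1354] v=[-0.5462]
Step 35: x=[4.1079] v=[-0.5505]
Step 36: x=[4.0802] v=[-0.5539]
Step 37: x=[4.0524] v=[-0.5565]
Step 38: x=[4.0245] v=[-0.5582]
Step 39: x=[3.9966] v=[-0.5590]
Step 40: x=[3.9687] v=[-0.5589]
Step 41: x=[3.9408] v=[-0.5579]
Step 42: x=[3.9130] v=[-0.5560]
Step 43: x=[3.8853] v=[-0.5532]
Step 44: x=[3.8578] v=[-0.5496]
Step 45: x=[3.8305] v=[-0.5451]
Step 46: x=[3.8035] v=[-0.5397]
Step 47: x=[3.7768] v=[-0.5335]
v[0] did not become non-negative within 47 steps; using fallback time=2.3500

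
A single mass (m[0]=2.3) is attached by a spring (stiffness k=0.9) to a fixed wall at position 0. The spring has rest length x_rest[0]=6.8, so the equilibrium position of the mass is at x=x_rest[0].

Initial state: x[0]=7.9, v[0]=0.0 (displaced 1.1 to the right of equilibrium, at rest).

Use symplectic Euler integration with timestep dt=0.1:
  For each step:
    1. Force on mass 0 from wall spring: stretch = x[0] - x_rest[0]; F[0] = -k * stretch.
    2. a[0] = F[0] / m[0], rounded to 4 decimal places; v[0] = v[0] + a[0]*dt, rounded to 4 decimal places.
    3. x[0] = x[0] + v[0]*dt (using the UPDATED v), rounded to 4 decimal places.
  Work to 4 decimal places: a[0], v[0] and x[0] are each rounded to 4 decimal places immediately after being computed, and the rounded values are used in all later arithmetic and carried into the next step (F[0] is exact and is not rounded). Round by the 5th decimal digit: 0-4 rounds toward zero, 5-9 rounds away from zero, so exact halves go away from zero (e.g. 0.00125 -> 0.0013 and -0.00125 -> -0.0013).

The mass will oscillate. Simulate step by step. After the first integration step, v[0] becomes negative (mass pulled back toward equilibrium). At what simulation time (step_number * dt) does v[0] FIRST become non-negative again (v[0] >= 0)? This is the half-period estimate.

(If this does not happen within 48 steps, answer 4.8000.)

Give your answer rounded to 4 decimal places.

Answer: 4.8000

Derivation:
Step 0: x=[7.9000] v=[0.0000]
Step 1: x=[7.8957] v=[-0.0430]
Step 2: x=[7.8871] v=[-0.0859]
Step 3: x=[7.8743] v=[-0.1284]
Step 4: x=[7.8573] v=[-0.1704]
Step 5: x=[7.8361] v=[-0.2118]
Step 6: x=[7.8109] v=[-0.2523]
Step 7: x=[7.7817] v=[-0.2919]
Step 8: x=[7.7487] v=[-0.3303]
Step 9: x=[7.7120] v=[-0.3674]
Step 10: x=[7.6717] v=[-0.4031]
Step 11: x=[7.6280] v=[-0.4372]
Step 12: x=[7.5810] v=[-0.4696]
Step 13: x=[7.5310] v=[-0.5002]
Step 14: x=[7.4781] v=[-0.5288]
Step 15: x=[7.4226] v=[-0.5553]
Step 16: x=[7.3646] v=[-0.5797]
Step 17: x=[7.3044] v=[-0.6018]
Step 18: x=[7.2423] v=[-0.6215]
Step 19: x=[7.1784] v=[-0.6388]
Step 20: x=[7.1130] v=[-0.6536]
Step 21: x=[7.0464] v=[-0.6659]
Step 22: x=[6.9789] v=[-0.6755]
Step 23: x=[6.9107] v=[-0.6825]
Step 24: x=[6.8420] v=[-0.6868]
Step 25: x=[6.7732] v=[-0.6884]
Step 26: x=[6.7045] v=[-0.6874]
Step 27: x=[6.6361] v=[-0.6837]
Step 28: x=[6.5684] v=[-0.6773]
Step 29: x=[6.5016] v=[-0.6682]
Step 30: x=[6.4360] v=[-0.6565]
Step 31: x=[6.3718] v=[-0.6423]
Step 32: x=[6.3093] v=[-0.6255]
Step 33: x=[6.2487] v=[-0.6063]
Step 34: x=[6.1902] v=[-0.5847]
Step 35: x=[6.1341] v=[-0.5608]
Step 36: x=[6.0806] v=[-0.5347]
Step 37: x=[6.0299] v=[-0.5066]
Step 38: x=[5.9823] v=[-0.4765]
Step 39: x=[5.9379] v=[-0.4445]
Step 40: x=[5.8968] v=[-0.4108]
Step 41: x=[5.8593] v=[-0.3755]
Step 42: x=[5.8254] v=[-0.3387]
Step 43: x=[5.7953] v=[-0.3006]
Step 44: x=[5.7692] v=[-0.2613]
Step 45: x=[5.7471] v=[-0.2210]
Step 46: x=[5.7291] v=[-0.1798]
Step 47: x=[5.7153] v=[-0.1379]
Step 48: x=[5.7058] v=[-0.0955]
v[0] did not become non-negative within 48 steps; using fallback time=4.8000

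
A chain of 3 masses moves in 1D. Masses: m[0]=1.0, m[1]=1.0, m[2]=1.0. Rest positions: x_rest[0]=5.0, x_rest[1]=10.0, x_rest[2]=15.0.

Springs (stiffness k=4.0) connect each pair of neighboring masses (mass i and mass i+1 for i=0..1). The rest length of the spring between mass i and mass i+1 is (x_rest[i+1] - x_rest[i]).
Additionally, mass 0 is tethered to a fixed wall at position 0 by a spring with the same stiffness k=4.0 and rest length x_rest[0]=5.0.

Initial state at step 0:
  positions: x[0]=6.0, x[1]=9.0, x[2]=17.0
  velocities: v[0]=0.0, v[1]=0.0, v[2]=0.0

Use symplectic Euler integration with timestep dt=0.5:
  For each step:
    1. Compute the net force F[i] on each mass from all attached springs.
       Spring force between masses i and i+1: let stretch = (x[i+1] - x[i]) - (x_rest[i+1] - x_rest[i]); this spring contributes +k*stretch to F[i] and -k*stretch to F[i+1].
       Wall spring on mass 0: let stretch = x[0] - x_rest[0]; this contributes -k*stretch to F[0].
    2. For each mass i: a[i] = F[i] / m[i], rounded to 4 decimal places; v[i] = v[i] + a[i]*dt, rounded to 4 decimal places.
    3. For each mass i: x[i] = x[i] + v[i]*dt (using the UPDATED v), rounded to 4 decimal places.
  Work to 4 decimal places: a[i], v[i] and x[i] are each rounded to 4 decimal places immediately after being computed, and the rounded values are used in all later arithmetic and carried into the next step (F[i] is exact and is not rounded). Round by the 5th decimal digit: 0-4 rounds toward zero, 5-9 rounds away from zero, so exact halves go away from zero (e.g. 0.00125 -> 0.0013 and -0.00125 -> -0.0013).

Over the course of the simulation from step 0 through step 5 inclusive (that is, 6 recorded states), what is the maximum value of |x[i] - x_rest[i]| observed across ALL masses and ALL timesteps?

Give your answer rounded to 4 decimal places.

Step 0: x=[6.0000 9.0000 17.0000] v=[0.0000 0.0000 0.0000]
Step 1: x=[3.0000 14.0000 14.0000] v=[-6.0000 10.0000 -6.0000]
Step 2: x=[8.0000 8.0000 16.0000] v=[10.0000 -12.0000 4.0000]
Step 3: x=[5.0000 10.0000 15.0000] v=[-6.0000 4.0000 -2.0000]
Step 4: x=[2.0000 12.0000 14.0000] v=[-6.0000 4.0000 -2.0000]
Step 5: x=[7.0000 6.0000 16.0000] v=[10.0000 -12.0000 4.0000]
Max displacement = 4.0000

Answer: 4.0000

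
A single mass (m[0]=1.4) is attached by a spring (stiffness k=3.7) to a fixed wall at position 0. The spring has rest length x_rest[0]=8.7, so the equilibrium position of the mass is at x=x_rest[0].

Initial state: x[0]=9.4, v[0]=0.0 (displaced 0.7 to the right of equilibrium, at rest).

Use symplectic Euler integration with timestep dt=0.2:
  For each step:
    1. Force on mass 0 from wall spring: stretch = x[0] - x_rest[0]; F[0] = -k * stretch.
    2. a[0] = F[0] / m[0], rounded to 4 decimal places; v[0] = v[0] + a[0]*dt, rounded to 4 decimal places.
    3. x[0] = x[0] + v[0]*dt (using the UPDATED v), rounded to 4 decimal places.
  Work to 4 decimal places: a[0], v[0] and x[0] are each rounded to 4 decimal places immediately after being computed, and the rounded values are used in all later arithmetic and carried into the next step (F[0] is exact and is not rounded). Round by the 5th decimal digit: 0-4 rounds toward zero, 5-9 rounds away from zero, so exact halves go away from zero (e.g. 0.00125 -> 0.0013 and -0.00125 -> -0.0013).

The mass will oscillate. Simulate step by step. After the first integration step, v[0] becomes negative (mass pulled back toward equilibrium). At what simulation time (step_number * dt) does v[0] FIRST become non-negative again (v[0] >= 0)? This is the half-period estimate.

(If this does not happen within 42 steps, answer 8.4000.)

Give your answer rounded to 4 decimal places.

Step 0: x=[9.4000] v=[0.0000]
Step 1: x=[9.3260] v=[-0.3700]
Step 2: x=[9.1858] v=[-0.7009]
Step 3: x=[8.9943] v=[-0.9577]
Step 4: x=[8.7716] v=[-1.1133]
Step 5: x=[8.5414] v=[-1.1511]
Step 6: x=[8.3279] v=[-1.0673]
Step 7: x=[8.1538] v=[-0.8706]
Step 8: x=[8.0374] v=[-0.5819]
Step 9: x=[7.9911] v=[-0.2317]
Step 10: x=[8.0197] v=[0.1430]
First v>=0 after going negative at step 10, time=2.0000

Answer: 2.0000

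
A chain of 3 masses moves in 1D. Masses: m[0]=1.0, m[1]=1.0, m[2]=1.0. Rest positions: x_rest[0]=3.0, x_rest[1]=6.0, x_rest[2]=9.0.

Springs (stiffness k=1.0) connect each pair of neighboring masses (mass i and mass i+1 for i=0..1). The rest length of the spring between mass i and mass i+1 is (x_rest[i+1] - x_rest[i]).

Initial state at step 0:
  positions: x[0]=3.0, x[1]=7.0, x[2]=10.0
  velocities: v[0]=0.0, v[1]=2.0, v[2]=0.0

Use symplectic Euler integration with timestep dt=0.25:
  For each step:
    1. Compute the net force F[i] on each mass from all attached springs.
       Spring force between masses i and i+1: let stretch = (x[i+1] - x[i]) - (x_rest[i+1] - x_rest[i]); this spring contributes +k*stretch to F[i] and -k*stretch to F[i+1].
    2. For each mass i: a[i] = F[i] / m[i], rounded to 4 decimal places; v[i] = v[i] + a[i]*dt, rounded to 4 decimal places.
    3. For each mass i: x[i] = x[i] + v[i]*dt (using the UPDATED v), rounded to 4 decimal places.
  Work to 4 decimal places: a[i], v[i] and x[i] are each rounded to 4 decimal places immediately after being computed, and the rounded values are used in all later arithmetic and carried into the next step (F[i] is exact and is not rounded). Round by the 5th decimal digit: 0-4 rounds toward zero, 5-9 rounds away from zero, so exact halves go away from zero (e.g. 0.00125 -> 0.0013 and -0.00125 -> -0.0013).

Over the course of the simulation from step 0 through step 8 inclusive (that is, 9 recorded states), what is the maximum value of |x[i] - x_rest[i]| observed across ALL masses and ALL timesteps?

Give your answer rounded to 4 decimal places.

Answer: 2.5469

Derivation:
Step 0: x=[3.0000 7.0000 10.0000] v=[0.0000 2.0000 0.0000]
Step 1: x=[3.0625 7.4375 10.0000] v=[0.2500 1.7500 0.0000]
Step 2: x=[3.2110 7.7617 10.0274] v=[0.5938 1.2969 0.1094]
Step 3: x=[3.4564 7.9431 10.1007] v=[0.9815 0.7257 0.2930]
Step 4: x=[3.7947 7.9790 10.2266] v=[1.3532 0.1434 0.5036]
Step 5: x=[4.2070 7.8938 10.3995] v=[1.6493 -0.3408 0.6917]
Step 6: x=[4.6623 7.7348 10.6033] v=[1.8210 -0.6361 0.8153]
Step 7: x=[5.1221 7.5630 10.8154] v=[1.8391 -0.6871 0.8482]
Step 8: x=[5.5469 7.4420 11.0117] v=[1.6993 -0.4842 0.7851]
Max displacement = 2.5469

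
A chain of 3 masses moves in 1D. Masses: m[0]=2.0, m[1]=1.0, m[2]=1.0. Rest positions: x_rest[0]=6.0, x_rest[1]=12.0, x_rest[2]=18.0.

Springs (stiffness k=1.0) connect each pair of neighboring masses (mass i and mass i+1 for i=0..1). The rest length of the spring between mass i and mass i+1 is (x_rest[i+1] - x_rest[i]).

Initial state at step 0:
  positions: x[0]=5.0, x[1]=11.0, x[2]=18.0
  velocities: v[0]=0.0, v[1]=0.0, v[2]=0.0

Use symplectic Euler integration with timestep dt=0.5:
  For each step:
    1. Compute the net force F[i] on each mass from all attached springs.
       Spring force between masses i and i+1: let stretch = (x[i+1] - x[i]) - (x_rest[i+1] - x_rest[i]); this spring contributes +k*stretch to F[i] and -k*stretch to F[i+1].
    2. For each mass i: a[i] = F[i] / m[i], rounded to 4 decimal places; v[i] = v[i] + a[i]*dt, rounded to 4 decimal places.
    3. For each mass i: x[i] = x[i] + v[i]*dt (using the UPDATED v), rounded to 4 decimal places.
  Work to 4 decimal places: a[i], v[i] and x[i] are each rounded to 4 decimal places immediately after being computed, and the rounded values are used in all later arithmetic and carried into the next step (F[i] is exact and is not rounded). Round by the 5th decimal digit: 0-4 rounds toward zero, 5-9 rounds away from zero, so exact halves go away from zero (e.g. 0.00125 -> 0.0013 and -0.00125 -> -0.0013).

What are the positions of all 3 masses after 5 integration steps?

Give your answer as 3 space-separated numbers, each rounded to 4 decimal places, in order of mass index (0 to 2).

Step 0: x=[5.0000 11.0000 18.0000] v=[0.0000 0.0000 0.0000]
Step 1: x=[5.0000 11.2500 17.7500] v=[0.0000 0.5000 -0.5000]
Step 2: x=[5.0313 11.5625 17.3750] v=[0.0625 0.6250 -0.7500]
Step 3: x=[5.1290 11.6954 17.0469] v=[0.1953 0.2657 -0.6563]
Step 4: x=[5.2975 11.5245 16.8809] v=[0.3369 -0.3418 -0.3321]
Step 5: x=[5.4944 11.1360 16.8758] v=[0.3937 -0.7771 -0.0103]

Answer: 5.4944 11.1360 16.8758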